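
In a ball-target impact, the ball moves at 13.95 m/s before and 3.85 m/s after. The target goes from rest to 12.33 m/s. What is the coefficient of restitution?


e = (v2_after - v1_after) / (v1_before - v2_before)
Numerator = 12.33 - 3.85 = 8.48
Denominator = 13.95 - 0 = 13.95
e = 8.48 / 13.95 = 0.6079

0.6079


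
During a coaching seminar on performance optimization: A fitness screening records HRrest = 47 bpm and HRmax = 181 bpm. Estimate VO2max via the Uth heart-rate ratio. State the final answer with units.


VO2max = 15.3 * HRmax / HRrest
VO2max = 15.3 * 181 / 47
VO2max = 2769.3 / 47 = 58.9213 mL/kg/min

58.9213 mL/kg/min


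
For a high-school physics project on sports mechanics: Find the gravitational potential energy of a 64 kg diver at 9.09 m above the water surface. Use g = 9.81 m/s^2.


PE = m * g * h
PE = 64 * 9.81 * 9.09
PE = 627.84 * 9.09 = 5707.0656 J

5707.0656 J


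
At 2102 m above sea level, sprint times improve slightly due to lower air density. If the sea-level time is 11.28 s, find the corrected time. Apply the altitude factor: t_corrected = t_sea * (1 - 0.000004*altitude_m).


Correction factor = 1 - 0.000004 * 2102 = 0.991592
t_corrected = t_sea * factor = 11.28 * 0.991592
t_corrected = 11.1852 s

11.1852 s


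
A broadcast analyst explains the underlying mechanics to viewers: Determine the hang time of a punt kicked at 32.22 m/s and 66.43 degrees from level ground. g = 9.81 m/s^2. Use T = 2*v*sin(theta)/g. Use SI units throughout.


T = 2*v*sin(theta)/g
sin(theta) = sin(66.43 deg) = 0.9166
T = 2*32.22*0.9166 / 9.81
T = 59.0639 / 9.81 = 6.0208 s

6.0208 s


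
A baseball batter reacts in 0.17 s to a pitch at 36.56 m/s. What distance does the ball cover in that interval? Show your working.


d = v * t
d = 36.56 * 0.17
d = 6.2152 m

6.2152 m


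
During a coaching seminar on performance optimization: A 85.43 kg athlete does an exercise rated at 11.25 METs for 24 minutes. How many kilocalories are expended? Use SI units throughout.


kcal = MET * mass * time_hr
Convert time: 24 min = 0.4 hr
kcal = 11.25 * 85.43 * 0.4
kcal = 384.435 kcal

384.435 kcal


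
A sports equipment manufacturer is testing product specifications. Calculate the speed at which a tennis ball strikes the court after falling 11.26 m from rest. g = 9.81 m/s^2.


v = sqrt(2 * g * h)
v = sqrt(2 * 9.81 * 11.26)
v = sqrt(220.9212) = 14.8634 m/s

14.8634 m/s


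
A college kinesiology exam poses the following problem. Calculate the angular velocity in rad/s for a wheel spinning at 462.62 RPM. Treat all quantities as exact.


omega = RPM * 2 * pi / 60
omega = 462.62 * 2 * 3.14159 / 60
omega = 2906.7272 / 60 = 48.4455 rad/s

48.4455 rad/s


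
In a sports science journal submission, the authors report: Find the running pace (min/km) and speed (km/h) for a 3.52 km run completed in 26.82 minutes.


Pace = time / distance = 26.82 min / 3.52 km = 7.6193 min/km
Speed = distance / time_in_hours = 3.52 / 0.447 hr
Speed = 7.8747 km/h

7.6193 min/km, 7.8747 km/h


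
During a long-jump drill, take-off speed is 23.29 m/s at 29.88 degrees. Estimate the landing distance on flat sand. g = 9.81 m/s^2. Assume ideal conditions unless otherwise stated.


R = v^2 * sin(2*theta) / g
Convert angle to radians: theta = 29.88 deg = 0.5215 rad
sin(2*theta) = sin(1.043) = 0.8639
R = 23.29^2 * 0.8639 / 9.81
R = 542.4241 * 0.8639 / 9.81 = 47.7689 m

47.7689 m


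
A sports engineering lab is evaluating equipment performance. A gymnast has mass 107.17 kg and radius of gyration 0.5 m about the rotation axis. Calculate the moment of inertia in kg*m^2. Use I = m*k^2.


I = m * k^2
I = 107.17 * 0.5^2
I = 107.17 * 0.25 = 26.7925 kg*m^2

26.7925 kg*m^2


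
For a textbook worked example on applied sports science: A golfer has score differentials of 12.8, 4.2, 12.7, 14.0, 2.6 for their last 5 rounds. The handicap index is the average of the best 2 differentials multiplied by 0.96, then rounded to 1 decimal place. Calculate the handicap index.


All differentials: 12.8, 4.2, 12.7, 14.0, 2.6
Sorted: 2.6, 4.2, 12.7, 12.8, 14.0
Best 2: 2.6, 4.2
Average of best = 6.8 / 2 = 3.4
Raw index = 3.4 * 0.96 = 3.264
Handicap index = round(3.264, 1) = 3.3

3.3


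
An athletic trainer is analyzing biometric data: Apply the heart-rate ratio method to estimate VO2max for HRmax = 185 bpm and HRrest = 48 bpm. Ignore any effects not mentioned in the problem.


VO2max = 15.3 * HRmax / HRrest
VO2max = 15.3 * 185 / 48
VO2max = 2830.5 / 48 = 58.9688 mL/kg/min

58.9688 mL/kg/min


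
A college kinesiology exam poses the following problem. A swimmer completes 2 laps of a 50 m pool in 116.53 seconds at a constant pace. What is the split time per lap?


Split time = total_time / n_laps = 116.53 / 2
Split time = 58.265 s per lap

58.265 s


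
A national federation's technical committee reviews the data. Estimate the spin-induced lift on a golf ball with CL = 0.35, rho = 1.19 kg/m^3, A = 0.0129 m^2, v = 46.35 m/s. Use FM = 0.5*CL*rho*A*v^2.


FM = 0.5 * CL * rho * A * v^2
FM = 0.5 * 0.35 * 1.19 * 0.0129 * 46.35^2
v^2 = 2148.3225
FM = 0.5 * 0.35 * 1.19 * 0.0129 * 2148.3225 = 5.7713 N

5.7713 N


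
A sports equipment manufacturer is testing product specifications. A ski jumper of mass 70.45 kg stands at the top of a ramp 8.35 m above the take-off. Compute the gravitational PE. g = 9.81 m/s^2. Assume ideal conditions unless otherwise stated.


PE = m * g * h
PE = 70.45 * 9.81 * 8.35
PE = 691.1145 * 8.35 = 5770.8061 J

5770.8061 J


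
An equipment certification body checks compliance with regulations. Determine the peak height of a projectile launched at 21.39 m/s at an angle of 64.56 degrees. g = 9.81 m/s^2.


H = (v*sin(theta))^2 / (2*g)
vy = v*sin(theta) = 21.39 * sin(64.56 deg) = 19.3159 m/s
H = vy^2 / (2*g) = 373.1052 / (2*9.81)
H = 373.1052 / 19.62 = 19.0166 m

19.0166 m


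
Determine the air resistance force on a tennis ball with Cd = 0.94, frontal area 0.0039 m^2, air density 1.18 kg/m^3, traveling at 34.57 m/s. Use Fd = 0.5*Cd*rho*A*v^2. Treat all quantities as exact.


Fd = 0.5 * Cd * rho * A * v^2
Fd = 0.5 * 0.94 * 1.18 * 0.0039 * 34.57^2
v^2 = 1195.0849
Fd = 0.5 * 0.94 * 1.18 * 0.0039 * 1195.0849 = 2.5849 N

2.5849 N


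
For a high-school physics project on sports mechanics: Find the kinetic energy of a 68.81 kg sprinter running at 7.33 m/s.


KE = 0.5 * m * v^2
KE = 0.5 * 68.81 * 7.33^2
KE = 0.5 * 68.81 * 53.7289 = 1848.5428 J

1848.5428 J


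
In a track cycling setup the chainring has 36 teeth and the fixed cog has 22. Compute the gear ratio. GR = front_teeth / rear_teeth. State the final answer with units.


GR = front_teeth / rear_teeth
GR = 36 / 22
GR = 1.6364

1.6364


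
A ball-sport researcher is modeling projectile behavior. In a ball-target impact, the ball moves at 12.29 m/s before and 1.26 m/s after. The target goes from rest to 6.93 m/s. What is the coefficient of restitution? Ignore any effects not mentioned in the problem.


e = (v2_after - v1_after) / (v1_before - v2_before)
Numerator = 6.93 - 1.26 = 5.67
Denominator = 12.29 - 0 = 12.29
e = 5.67 / 12.29 = 0.4614

0.4614


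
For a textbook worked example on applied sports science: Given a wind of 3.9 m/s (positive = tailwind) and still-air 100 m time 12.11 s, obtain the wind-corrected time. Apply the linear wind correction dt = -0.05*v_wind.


dt = -0.05 * v_wind = -0.05 * 3.9 = -0.195 s
t_corrected = t_still + dt = 12.11 + (-0.195)
t_corrected = 11.915 s

11.915 s


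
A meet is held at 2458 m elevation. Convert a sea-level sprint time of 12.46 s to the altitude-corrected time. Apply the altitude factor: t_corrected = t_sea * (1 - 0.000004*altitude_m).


Correction factor = 1 - 0.000004 * 2458 = 0.990168
t_corrected = t_sea * factor = 12.46 * 0.990168
t_corrected = 12.3375 s

12.3375 s


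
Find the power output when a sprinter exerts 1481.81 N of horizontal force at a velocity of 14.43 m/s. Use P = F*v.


P = F * v
P = 1481.81 * 14.43
P = 21382.5183 W

21382.5183 W


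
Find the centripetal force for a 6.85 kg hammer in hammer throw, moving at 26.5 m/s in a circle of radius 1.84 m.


Fc = m * v^2 / r
v^2 = 26.5^2 = 702.25
Fc = 6.85 * 702.25 / 1.84
Fc = 4810.4125 / 1.84 = 2614.3546 N

2614.3546 N


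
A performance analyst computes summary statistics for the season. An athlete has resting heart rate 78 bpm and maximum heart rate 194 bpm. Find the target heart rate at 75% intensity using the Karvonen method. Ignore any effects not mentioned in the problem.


Target = HRrest + pct*(HRmax - HRrest)
Heart rate reserve = HRmax - HRrest = 194 - 78 = 116 bpm
Fraction = 75% = 0.75
Target = 78 + 0.75 * 116
Target = 78 + 87 = 165 bpm

165 bpm


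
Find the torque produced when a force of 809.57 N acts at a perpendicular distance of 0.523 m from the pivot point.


tau = F * d
tau = 809.57 * 0.523
tau = 423.4051 N*m

423.4051 N*m


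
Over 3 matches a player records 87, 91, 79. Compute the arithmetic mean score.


Average = sum / n
Sum = 257
Average = 257 / 3 = 85.6667

85.6667


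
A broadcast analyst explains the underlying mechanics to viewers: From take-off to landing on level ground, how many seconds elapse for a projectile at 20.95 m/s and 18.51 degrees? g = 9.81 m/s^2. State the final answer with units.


T = 2*v*sin(theta)/g
sin(theta) = sin(18.51 deg) = 0.3175
T = 2*20.95*0.3175 / 9.81
T = 13.302 / 9.81 = 1.356 s

1.356 s


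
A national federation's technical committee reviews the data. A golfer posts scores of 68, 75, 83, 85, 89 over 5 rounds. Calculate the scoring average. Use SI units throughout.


Average = sum / n
Sum = 400
Average = 400 / 5 = 80

80


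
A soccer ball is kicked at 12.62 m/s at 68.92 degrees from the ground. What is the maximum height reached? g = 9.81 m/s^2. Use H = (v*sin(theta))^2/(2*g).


H = (v*sin(theta))^2 / (2*g)
vy = v*sin(theta) = 12.62 * sin(68.92 deg) = 11.7755 m/s
H = vy^2 / (2*g) = 138.6614 / (2*9.81)
H = 138.6614 / 19.62 = 7.0674 m

7.0674 m


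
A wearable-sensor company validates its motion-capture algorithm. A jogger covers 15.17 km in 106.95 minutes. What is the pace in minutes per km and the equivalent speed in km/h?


Pace = time / distance = 106.95 min / 15.17 km = 7.0501 min/km
Speed = distance / time_in_hours = 15.17 / 1.7825 hr
Speed = 8.5105 km/h

7.0501 min/km, 8.5105 km/h


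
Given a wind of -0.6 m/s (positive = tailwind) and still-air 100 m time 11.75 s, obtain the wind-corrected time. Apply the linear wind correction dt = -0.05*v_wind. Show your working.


dt = -0.05 * v_wind = -0.05 * -0.6 = 0.03 s
t_corrected = t_still + dt = 11.75 + (0.03)
t_corrected = 11.78 s

11.78 s


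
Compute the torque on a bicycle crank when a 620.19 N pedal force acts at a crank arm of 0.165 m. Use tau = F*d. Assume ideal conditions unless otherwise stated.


tau = F * d
tau = 620.19 * 0.165
tau = 102.3314 N*m

102.3314 N*m


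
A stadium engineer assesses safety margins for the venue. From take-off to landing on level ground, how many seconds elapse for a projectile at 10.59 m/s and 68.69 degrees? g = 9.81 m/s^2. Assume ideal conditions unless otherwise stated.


T = 2*v*sin(theta)/g
sin(theta) = sin(68.69 deg) = 0.9316
T = 2*10.59*0.9316 / 9.81
T = 19.7319 / 9.81 = 2.0114 s

2.0114 s


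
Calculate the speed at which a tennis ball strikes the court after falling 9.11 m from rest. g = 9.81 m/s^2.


v = sqrt(2 * g * h)
v = sqrt(2 * 9.81 * 9.11)
v = sqrt(178.7382) = 13.3693 m/s

13.3693 m/s


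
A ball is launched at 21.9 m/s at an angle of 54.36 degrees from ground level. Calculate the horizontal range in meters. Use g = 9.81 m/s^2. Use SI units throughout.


R = v^2 * sin(2*theta) / g
Convert angle to radians: theta = 54.36 deg = 0.9488 rad
sin(2*theta) = sin(1.8975) = 0.9471
R = 21.9^2 * 0.9471 / 9.81
R = 479.61 * 0.9471 / 9.81 = 46.3035 m

46.3035 m


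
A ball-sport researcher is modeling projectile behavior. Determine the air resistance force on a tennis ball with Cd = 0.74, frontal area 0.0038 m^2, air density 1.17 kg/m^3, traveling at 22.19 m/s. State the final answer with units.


Fd = 0.5 * Cd * rho * A * v^2
Fd = 0.5 * 0.74 * 1.17 * 0.0038 * 22.19^2
v^2 = 492.3961
Fd = 0.5 * 0.74 * 1.17 * 0.0038 * 492.3961 = 0.81 N

0.81 N


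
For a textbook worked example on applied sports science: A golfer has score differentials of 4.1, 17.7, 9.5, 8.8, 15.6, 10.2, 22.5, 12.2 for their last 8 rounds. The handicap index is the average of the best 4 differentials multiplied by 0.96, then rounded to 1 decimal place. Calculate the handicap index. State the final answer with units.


All differentials: 4.1, 17.7, 9.5, 8.8, 15.6, 10.2, 22.5, 12.2
Sorted: 4.1, 8.8, 9.5, 10.2, 12.2, 15.6, 17.7, 22.5
Best 4: 4.1, 8.8, 9.5, 10.2
Average of best = 32.6 / 4 = 8.15
Raw index = 8.15 * 0.96 = 7.824
Handicap index = round(7.824, 1) = 7.8

7.8


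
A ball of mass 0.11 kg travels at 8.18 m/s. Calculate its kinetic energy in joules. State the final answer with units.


KE = 0.5 * m * v^2
KE = 0.5 * 0.11 * 8.18^2
KE = 0.5 * 0.11 * 66.9124 = 3.6802 J

3.6802 J


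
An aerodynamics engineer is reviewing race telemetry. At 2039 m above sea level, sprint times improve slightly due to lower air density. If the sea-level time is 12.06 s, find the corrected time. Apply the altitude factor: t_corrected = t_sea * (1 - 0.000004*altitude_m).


Correction factor = 1 - 0.000004 * 2039 = 0.991844
t_corrected = t_sea * factor = 12.06 * 0.991844
t_corrected = 11.9616 s

11.9616 s


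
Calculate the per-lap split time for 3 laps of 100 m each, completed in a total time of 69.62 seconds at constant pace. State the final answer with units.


Split time = total_time / n_laps = 69.62 / 3
Split time = 23.2067 s per lap

23.2067 s


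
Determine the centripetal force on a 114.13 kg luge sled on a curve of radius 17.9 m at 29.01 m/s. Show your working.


Fc = m * v^2 / r
v^2 = 29.01^2 = 841.5801
Fc = 114.13 * 841.5801 / 17.9
Fc = 96049.5368 / 17.9 = 5365.8959 N

5365.8959 N


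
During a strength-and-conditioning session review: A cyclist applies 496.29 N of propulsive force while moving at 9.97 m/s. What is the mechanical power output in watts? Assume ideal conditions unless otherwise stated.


P = F * v
P = 496.29 * 9.97
P = 4948.0113 W

4948.0113 W


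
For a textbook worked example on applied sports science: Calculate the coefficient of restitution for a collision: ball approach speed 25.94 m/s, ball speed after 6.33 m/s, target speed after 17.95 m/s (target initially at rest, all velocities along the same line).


e = (v2_after - v1_after) / (v1_before - v2_before)
Numerator = 17.95 - 6.33 = 11.62
Denominator = 25.94 - 0 = 25.94
e = 11.62 / 25.94 = 0.448

0.448


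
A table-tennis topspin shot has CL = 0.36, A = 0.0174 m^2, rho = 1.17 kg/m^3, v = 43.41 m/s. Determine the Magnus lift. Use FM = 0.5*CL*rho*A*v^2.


FM = 0.5 * CL * rho * A * v^2
FM = 0.5 * 0.36 * 1.17 * 0.0174 * 43.41^2
v^2 = 1884.4281
FM = 0.5 * 0.36 * 1.17 * 0.0174 * 1884.4281 = 6.9054 N

6.9054 N


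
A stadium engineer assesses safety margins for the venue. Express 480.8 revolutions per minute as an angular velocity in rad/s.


omega = RPM * 2 * pi / 60
omega = 480.8 * 2 * 3.14159 / 60
omega = 3020.9555 / 60 = 50.3493 rad/s

50.3493 rad/s


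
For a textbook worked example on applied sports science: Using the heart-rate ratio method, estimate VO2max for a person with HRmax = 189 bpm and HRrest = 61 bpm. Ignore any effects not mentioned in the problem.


VO2max = 15.3 * HRmax / HRrest
VO2max = 15.3 * 189 / 61
VO2max = 2891.7 / 61 = 47.4049 mL/kg/min

47.4049 mL/kg/min


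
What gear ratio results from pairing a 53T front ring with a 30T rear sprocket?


GR = front_teeth / rear_teeth
GR = 53 / 30
GR = 1.7667

1.7667


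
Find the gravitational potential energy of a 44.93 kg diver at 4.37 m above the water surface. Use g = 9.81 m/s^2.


PE = m * g * h
PE = 44.93 * 9.81 * 4.37
PE = 440.7633 * 4.37 = 1926.1356 J

1926.1356 J


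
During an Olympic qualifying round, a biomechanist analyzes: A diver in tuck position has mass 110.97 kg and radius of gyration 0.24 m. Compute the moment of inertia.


I = m * k^2
I = 110.97 * 0.24^2
I = 110.97 * 0.0576 = 6.3919 kg*m^2

6.3919 kg*m^2


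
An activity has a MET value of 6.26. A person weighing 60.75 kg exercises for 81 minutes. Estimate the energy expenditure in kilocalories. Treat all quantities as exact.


kcal = MET * mass * time_hr
Convert time: 81 min = 1.35 hr
kcal = 6.26 * 60.75 * 1.35
kcal = 513.3982 kcal

513.3982 kcal


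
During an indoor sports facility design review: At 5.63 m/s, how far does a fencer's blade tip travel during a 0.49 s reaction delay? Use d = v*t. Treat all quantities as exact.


d = v * t
d = 5.63 * 0.49
d = 2.7587 m

2.7587 m


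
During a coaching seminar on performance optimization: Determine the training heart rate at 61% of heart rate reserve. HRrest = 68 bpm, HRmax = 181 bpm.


Target = HRrest + pct*(HRmax - HRrest)
Heart rate reserve = HRmax - HRrest = 181 - 68 = 113 bpm
Fraction = 61% = 0.61
Target = 68 + 0.61 * 113
Target = 68 + 68.93 = 136.93 bpm

136.93 bpm


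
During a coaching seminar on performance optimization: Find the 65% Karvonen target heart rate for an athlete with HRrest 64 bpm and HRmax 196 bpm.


Target = HRrest + pct*(HRmax - HRrest)
Heart rate reserve = HRmax - HRrest = 196 - 64 = 132 bpm
Fraction = 65% = 0.65
Target = 64 + 0.65 * 132
Target = 64 + 85.8 = 149.8 bpm

149.8 bpm


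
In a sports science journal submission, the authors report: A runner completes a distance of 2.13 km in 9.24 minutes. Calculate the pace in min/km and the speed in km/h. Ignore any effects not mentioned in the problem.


Pace = time / distance = 9.24 min / 2.13 km = 4.338 min/km
Speed = distance / time_in_hours = 2.13 / 0.154 hr
Speed = 13.8312 km/h

4.338 min/km, 13.8312 km/h


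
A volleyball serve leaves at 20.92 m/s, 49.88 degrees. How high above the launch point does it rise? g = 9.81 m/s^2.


H = (v*sin(theta))^2 / (2*g)
vy = v*sin(theta) = 20.92 * sin(49.88 deg) = 15.9975 m/s
H = vy^2 / (2*g) = 255.9184 / (2*9.81)
H = 255.9184 / 19.62 = 13.0438 m

13.0438 m


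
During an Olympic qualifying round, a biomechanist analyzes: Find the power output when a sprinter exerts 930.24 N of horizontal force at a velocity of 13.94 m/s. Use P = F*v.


P = F * v
P = 930.24 * 13.94
P = 12967.5456 W

12967.5456 W


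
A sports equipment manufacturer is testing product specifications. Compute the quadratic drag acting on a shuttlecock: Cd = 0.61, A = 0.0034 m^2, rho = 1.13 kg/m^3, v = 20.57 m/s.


Fd = 0.5 * Cd * rho * A * v^2
Fd = 0.5 * 0.61 * 1.13 * 0.0034 * 20.57^2
v^2 = 423.1249
Fd = 0.5 * 0.61 * 1.13 * 0.0034 * 423.1249 = 0.4958 N

0.4958 N


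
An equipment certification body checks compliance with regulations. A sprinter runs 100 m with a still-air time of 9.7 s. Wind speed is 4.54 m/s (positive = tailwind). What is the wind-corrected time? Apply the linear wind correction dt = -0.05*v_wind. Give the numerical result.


dt = -0.05 * v_wind = -0.05 * 4.54 = -0.227 s
t_corrected = t_still + dt = 9.7 + (-0.227)
t_corrected = 9.473 s

9.473 s


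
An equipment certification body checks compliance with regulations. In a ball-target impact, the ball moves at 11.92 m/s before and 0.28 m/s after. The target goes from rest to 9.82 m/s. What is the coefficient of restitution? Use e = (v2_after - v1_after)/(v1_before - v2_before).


e = (v2_after - v1_after) / (v1_before - v2_before)
Numerator = 9.82 - 0.28 = 9.54
Denominator = 11.92 - 0 = 11.92
e = 9.54 / 11.92 = 0.8003

0.8003


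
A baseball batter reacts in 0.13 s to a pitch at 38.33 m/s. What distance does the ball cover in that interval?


d = v * t
d = 38.33 * 0.13
d = 4.9829 m

4.9829 m


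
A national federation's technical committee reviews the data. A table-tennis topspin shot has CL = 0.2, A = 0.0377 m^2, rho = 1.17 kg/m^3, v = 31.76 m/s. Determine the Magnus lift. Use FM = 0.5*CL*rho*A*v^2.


FM = 0.5 * CL * rho * A * v^2
FM = 0.5 * 0.2 * 1.17 * 0.0377 * 31.76^2
v^2 = 1008.6976
FM = 0.5 * 0.2 * 1.17 * 0.0377 * 1008.6976 = 4.4493 N

4.4493 N


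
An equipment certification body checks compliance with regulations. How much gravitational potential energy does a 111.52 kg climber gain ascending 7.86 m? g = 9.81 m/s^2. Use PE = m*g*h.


PE = m * g * h
PE = 111.52 * 9.81 * 7.86
PE = 1094.0112 * 7.86 = 8598.928 J

8598.928 J


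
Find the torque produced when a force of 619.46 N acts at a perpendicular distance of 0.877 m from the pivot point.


tau = F * d
tau = 619.46 * 0.877
tau = 543.2664 N*m

543.2664 N*m


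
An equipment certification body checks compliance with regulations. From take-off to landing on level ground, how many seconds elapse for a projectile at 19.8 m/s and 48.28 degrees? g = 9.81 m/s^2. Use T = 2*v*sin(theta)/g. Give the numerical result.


T = 2*v*sin(theta)/g
sin(theta) = sin(48.28 deg) = 0.7464
T = 2*19.8*0.7464 / 9.81
T = 29.5577 / 9.81 = 3.013 s

3.013 s


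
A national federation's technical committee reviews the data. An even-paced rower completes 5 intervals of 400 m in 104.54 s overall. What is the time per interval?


Split time = total_time / n_laps = 104.54 / 5
Split time = 20.908 s per lap

20.908 s


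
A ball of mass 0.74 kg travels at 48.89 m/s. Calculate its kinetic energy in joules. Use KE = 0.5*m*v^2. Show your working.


KE = 0.5 * m * v^2
KE = 0.5 * 0.74 * 48.89^2
KE = 0.5 * 0.74 * 2390.2321 = 884.3859 J

884.3859 J


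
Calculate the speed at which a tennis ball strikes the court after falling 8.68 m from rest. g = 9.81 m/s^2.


v = sqrt(2 * g * h)
v = sqrt(2 * 9.81 * 8.68)
v = sqrt(170.3016) = 13.05 m/s

13.05 m/s


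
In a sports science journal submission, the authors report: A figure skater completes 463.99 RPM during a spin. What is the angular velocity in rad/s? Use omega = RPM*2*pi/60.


omega = RPM * 2 * pi / 60
omega = 463.99 * 2 * 3.14159 / 60
omega = 2915.3352 / 60 = 48.5889 rad/s

48.5889 rad/s


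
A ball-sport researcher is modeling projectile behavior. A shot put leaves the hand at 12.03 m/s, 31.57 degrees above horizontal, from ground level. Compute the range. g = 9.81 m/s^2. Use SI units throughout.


R = v^2 * sin(2*theta) / g
Convert angle to radians: theta = 31.57 deg = 0.551 rad
sin(2*theta) = sin(1.102) = 0.8921
R = 12.03^2 * 0.8921 / 9.81
R = 144.7209 * 0.8921 / 9.81 = 13.1608 m

13.1608 m


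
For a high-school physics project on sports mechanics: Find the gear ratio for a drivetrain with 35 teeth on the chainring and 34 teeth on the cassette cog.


GR = front_teeth / rear_teeth
GR = 35 / 34
GR = 1.0294

1.0294


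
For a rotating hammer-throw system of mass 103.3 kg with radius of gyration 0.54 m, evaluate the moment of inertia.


I = m * k^2
I = 103.3 * 0.54^2
I = 103.3 * 0.2916 = 30.1223 kg*m^2

30.1223 kg*m^2


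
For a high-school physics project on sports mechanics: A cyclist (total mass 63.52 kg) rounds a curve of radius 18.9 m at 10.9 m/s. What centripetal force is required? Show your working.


Fc = m * v^2 / r
v^2 = 10.9^2 = 118.81
Fc = 63.52 * 118.81 / 18.9
Fc = 7546.8112 / 18.9 = 399.3022 N

399.3022 N


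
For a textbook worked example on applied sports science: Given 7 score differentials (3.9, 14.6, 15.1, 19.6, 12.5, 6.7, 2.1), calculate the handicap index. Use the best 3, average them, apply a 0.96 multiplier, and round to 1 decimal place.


All differentials: 3.9, 14.6, 15.1, 19.6, 12.5, 6.7, 2.1
Sorted: 2.1, 3.9, 6.7, 12.5, 14.6, 15.1, 19.6
Best 3: 2.1, 3.9, 6.7
Average of best = 12.7 / 3 = 4.2333
Raw index = 4.2333 * 0.96 = 4.064
Handicap index = round(4.064, 1) = 4.1

4.1


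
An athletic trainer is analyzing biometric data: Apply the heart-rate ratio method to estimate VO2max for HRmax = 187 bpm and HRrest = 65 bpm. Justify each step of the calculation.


VO2max = 15.3 * HRmax / HRrest
VO2max = 15.3 * 187 / 65
VO2max = 2861.1 / 65 = 44.0169 mL/kg/min

44.0169 mL/kg/min


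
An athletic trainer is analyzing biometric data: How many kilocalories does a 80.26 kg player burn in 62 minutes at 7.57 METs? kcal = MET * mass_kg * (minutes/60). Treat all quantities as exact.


kcal = MET * mass * time_hr
Convert time: 62 min = 1.0333 hr
kcal = 7.57 * 80.26 * 1.0333
kcal = 627.8205 kcal

627.8205 kcal


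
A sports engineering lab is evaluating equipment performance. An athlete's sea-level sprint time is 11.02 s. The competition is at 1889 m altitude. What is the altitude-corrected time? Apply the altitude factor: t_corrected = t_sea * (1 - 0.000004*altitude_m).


Correction factor = 1 - 0.000004 * 1889 = 0.992444
t_corrected = t_sea * factor = 11.02 * 0.992444
t_corrected = 10.9367 s

10.9367 s


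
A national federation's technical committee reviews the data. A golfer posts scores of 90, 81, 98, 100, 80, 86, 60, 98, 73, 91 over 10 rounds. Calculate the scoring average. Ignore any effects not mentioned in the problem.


Average = sum / n
Sum = 857
Average = 857 / 10 = 85.7

85.7


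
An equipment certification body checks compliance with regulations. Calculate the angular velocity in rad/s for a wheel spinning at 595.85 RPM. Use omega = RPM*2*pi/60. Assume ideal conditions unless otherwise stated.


omega = RPM * 2 * pi / 60
omega = 595.85 * 2 * 3.14159 / 60
omega = 3743.836 / 60 = 62.3973 rad/s

62.3973 rad/s


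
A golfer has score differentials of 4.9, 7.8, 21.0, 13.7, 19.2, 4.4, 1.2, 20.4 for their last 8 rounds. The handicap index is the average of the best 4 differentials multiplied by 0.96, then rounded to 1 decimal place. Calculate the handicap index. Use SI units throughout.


All differentials: 4.9, 7.8, 21.0, 13.7, 19.2, 4.4, 1.2, 20.4
Sorted: 1.2, 4.4, 4.9, 7.8, 13.7, 19.2, 20.4, 21.0
Best 4: 1.2, 4.4, 4.9, 7.8
Average of best = 18.3 / 4 = 4.575
Raw index = 4.575 * 0.96 = 4.392
Handicap index = round(4.392, 1) = 4.4

4.4


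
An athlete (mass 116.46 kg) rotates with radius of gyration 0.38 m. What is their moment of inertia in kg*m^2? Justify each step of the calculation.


I = m * k^2
I = 116.46 * 0.38^2
I = 116.46 * 0.1444 = 16.8168 kg*m^2

16.8168 kg*m^2


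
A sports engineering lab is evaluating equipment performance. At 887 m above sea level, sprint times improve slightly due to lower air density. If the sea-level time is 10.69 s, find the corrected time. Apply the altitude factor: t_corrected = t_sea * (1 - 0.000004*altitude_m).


Correction factor = 1 - 0.000004 * 887 = 0.996452
t_corrected = t_sea * factor = 10.69 * 0.996452
t_corrected = 10.6521 s

10.6521 s


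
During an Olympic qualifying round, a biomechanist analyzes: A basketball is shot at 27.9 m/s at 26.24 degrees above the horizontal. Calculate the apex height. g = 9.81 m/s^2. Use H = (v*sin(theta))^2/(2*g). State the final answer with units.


H = (v*sin(theta))^2 / (2*g)
vy = v*sin(theta) = 27.9 * sin(26.24 deg) = 12.3355 m/s
H = vy^2 / (2*g) = 152.1642 / (2*9.81)
H = 152.1642 / 19.62 = 7.7556 m

7.7556 m


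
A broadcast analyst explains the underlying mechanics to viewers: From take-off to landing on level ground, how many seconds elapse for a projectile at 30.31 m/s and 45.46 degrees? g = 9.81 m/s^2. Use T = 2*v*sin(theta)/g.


T = 2*v*sin(theta)/g
sin(theta) = sin(45.46 deg) = 0.7128
T = 2*30.31*0.7128 / 9.81
T = 43.2076 / 9.81 = 4.4044 s

4.4044 s


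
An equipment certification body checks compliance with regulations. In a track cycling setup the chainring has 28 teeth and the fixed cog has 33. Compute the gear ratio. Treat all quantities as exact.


GR = front_teeth / rear_teeth
GR = 28 / 33
GR = 0.8485

0.8485


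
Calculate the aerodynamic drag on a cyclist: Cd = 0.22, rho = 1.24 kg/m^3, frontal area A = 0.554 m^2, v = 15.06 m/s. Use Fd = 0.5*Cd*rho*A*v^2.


Fd = 0.5 * Cd * rho * A * v^2
Fd = 0.5 * 0.22 * 1.24 * 0.554 * 15.06^2
v^2 = 226.8036
Fd = 0.5 * 0.22 * 1.24 * 0.554 * 226.8036 = 17.1386 N

17.1386 N


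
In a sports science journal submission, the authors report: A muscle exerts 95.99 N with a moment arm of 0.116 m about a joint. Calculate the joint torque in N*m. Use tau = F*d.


tau = F * d
tau = 95.99 * 0.116
tau = 11.1348 N*m

11.1348 N*m


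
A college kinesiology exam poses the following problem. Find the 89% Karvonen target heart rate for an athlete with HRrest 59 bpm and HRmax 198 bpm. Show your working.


Target = HRrest + pct*(HRmax - HRrest)
Heart rate reserve = HRmax - HRrest = 198 - 59 = 139 bpm
Fraction = 89% = 0.89
Target = 59 + 0.89 * 139
Target = 59 + 123.71 = 182.71 bpm

182.71 bpm


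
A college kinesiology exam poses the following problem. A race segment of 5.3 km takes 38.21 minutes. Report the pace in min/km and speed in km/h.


Pace = time / distance = 38.21 min / 5.3 km = 7.2094 min/km
Speed = distance / time_in_hours = 5.3 / 0.6368 hr
Speed = 8.3224 km/h

7.2094 min/km, 8.3224 km/h


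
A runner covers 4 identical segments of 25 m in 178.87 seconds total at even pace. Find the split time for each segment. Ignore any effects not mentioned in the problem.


Split time = total_time / n_laps = 178.87 / 4
Split time = 44.7175 s per lap

44.7175 s


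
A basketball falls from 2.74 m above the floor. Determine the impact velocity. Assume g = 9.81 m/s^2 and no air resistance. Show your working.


v = sqrt(2 * g * h)
v = sqrt(2 * 9.81 * 2.74)
v = sqrt(53.7588) = 7.332 m/s

7.332 m/s


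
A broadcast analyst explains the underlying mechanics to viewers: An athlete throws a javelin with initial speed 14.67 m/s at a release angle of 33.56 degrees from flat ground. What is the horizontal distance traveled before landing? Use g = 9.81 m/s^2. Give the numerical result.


R = v^2 * sin(2*theta) / g
Convert angle to radians: theta = 33.56 deg = 0.5857 rad
sin(2*theta) = sin(1.1715) = 0.9213
R = 14.67^2 * 0.9213 / 9.81
R = 215.2089 * 0.9213 / 9.81 = 20.2117 m

20.2117 m


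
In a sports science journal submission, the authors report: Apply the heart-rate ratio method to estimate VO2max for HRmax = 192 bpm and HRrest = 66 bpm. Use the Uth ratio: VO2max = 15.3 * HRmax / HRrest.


VO2max = 15.3 * HRmax / HRrest
VO2max = 15.3 * 192 / 66
VO2max = 2937.6 / 66 = 44.5091 mL/kg/min

44.5091 mL/kg/min


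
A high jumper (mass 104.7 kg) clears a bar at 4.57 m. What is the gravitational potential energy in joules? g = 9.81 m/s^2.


PE = m * g * h
PE = 104.7 * 9.81 * 4.57
PE = 1027.107 * 4.57 = 4693.879 J

4693.879 J


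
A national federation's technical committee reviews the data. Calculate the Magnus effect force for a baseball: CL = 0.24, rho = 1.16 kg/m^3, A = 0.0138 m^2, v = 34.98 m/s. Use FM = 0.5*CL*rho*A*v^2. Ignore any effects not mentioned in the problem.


FM = 0.5 * CL * rho * A * v^2
FM = 0.5 * 0.24 * 1.16 * 0.0138 * 34.98^2
v^2 = 1223.6004
FM = 0.5 * 0.24 * 1.16 * 0.0138 * 1223.6004 = 2.3505 N

2.3505 N


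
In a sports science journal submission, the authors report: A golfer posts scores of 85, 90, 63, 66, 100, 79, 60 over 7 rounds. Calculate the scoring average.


Average = sum / n
Sum = 543
Average = 543 / 7 = 77.5714

77.5714


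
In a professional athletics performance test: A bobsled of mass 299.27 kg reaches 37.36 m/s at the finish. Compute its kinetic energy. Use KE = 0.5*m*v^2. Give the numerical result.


KE = 0.5 * m * v^2
KE = 0.5 * 299.27 * 37.36^2
KE = 0.5 * 299.27 * 1395.7696 = 208855.9841 J

208855.9841 J


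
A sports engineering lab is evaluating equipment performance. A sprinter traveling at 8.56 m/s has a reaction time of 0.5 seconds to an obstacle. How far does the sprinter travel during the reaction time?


d = v * t
d = 8.56 * 0.5
d = 4.28 m

4.28 m


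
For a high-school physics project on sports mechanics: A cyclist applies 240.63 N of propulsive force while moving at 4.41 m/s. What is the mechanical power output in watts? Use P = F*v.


P = F * v
P = 240.63 * 4.41
P = 1061.1783 W

1061.1783 W


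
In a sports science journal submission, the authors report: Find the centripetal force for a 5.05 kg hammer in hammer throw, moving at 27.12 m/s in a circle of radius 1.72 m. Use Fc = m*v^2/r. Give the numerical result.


Fc = m * v^2 / r
v^2 = 27.12^2 = 735.4944
Fc = 5.05 * 735.4944 / 1.72
Fc = 3714.2467 / 1.72 = 2159.4458 N

2159.4458 N


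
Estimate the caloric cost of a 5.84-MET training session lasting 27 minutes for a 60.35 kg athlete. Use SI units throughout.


kcal = MET * mass * time_hr
Convert time: 27 min = 0.45 hr
kcal = 5.84 * 60.35 * 0.45
kcal = 158.5998 kcal

158.5998 kcal


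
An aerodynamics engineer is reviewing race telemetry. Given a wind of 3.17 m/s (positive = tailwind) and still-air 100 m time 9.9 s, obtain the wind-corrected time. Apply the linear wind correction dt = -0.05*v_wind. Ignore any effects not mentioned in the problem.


dt = -0.05 * v_wind = -0.05 * 3.17 = -0.1585 s
t_corrected = t_still + dt = 9.9 + (-0.1585)
t_corrected = 9.7415 s

9.7415 s


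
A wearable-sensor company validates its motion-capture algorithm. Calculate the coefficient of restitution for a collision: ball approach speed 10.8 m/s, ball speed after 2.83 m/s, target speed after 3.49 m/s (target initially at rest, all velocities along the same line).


e = (v2_after - v1_after) / (v1_before - v2_before)
Numerator = 3.49 - 2.83 = 0.66
Denominator = 10.8 - 0 = 10.8
e = 0.66 / 10.8 = 0.0611

0.0611


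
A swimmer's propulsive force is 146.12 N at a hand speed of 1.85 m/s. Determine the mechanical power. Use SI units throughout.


P = F * v
P = 146.12 * 1.85
P = 270.322 W

270.322 W


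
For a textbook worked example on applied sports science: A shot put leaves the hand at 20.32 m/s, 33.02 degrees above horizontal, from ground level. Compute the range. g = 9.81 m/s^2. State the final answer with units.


R = v^2 * sin(2*theta) / g
Convert angle to radians: theta = 33.02 deg = 0.5763 rad
sin(2*theta) = sin(1.1526) = 0.9138
R = 20.32^2 * 0.9138 / 9.81
R = 412.9024 * 0.9138 / 9.81 = 38.463 m

38.463 m


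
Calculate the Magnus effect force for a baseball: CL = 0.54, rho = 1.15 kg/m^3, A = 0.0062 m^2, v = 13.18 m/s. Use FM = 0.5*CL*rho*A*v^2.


FM = 0.5 * CL * rho * A * v^2
FM = 0.5 * 0.54 * 1.15 * 0.0062 * 13.18^2
v^2 = 173.7124
FM = 0.5 * 0.54 * 1.15 * 0.0062 * 173.7124 = 0.3344 N

0.3344 N


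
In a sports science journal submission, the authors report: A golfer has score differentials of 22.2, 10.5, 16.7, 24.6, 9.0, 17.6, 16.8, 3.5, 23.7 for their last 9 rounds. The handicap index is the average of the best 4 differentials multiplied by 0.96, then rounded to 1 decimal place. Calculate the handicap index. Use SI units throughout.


All differentials: 22.2, 10.5, 16.7, 24.6, 9.0, 17.6, 16.8, 3.5, 23.7
Sorted: 3.5, 9.0, 10.5, 16.7, 16.8, 17.6, 22.2, 23.7, 24.6
Best 4: 3.5, 9.0, 10.5, 16.7
Average of best = 39.7 / 4 = 9.925
Raw index = 9.925 * 0.96 = 9.528
Handicap index = round(9.528, 1) = 9.5

9.5


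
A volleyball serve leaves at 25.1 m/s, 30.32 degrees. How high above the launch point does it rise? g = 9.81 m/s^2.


H = (v*sin(theta))^2 / (2*g)
vy = v*sin(theta) = 25.1 * sin(30.32 deg) = 12.6712 m/s
H = vy^2 / (2*g) = 160.5595 / (2*9.81)
H = 160.5595 / 19.62 = 8.1835 m

8.1835 m


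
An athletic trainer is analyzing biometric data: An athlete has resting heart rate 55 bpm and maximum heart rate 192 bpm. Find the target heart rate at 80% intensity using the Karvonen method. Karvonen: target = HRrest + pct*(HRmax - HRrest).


Target = HRrest + pct*(HRmax - HRrest)
Heart rate reserve = HRmax - HRrest = 192 - 55 = 137 bpm
Fraction = 80% = 0.8
Target = 55 + 0.8 * 137
Target = 55 + 109.6 = 164.6 bpm

164.6 bpm


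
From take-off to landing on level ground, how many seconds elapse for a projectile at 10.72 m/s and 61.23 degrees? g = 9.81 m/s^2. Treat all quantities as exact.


T = 2*v*sin(theta)/g
sin(theta) = sin(61.23 deg) = 0.8766
T = 2*10.72*0.8766 / 9.81
T = 18.7934 / 9.81 = 1.9157 s

1.9157 s


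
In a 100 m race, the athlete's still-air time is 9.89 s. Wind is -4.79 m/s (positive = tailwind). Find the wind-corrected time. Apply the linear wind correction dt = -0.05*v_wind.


dt = -0.05 * v_wind = -0.05 * -4.79 = 0.2395 s
t_corrected = t_still + dt = 9.89 + (0.2395)
t_corrected = 10.1295 s

10.1295 s


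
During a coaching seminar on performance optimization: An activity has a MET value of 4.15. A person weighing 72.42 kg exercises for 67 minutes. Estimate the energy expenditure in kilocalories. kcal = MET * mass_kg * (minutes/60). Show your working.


kcal = MET * mass * time_hr
Convert time: 67 min = 1.1167 hr
kcal = 4.15 * 72.42 * 1.1167
kcal = 335.6064 kcal

335.6064 kcal


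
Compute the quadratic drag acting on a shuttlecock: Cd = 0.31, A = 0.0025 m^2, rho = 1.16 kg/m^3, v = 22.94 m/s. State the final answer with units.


Fd = 0.5 * Cd * rho * A * v^2
Fd = 0.5 * 0.31 * 1.16 * 0.0025 * 22.94^2
v^2 = 526.2436
Fd = 0.5 * 0.31 * 1.16 * 0.0025 * 526.2436 = 0.2365 N

0.2365 N


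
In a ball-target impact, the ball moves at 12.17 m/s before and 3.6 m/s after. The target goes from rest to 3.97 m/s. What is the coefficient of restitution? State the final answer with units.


e = (v2_after - v1_after) / (v1_before - v2_before)
Numerator = 3.97 - 3.6 = 0.37
Denominator = 12.17 - 0 = 12.17
e = 0.37 / 12.17 = 0.0304

0.0304


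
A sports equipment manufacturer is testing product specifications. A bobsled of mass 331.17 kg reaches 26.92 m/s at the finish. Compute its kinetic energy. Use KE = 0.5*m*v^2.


KE = 0.5 * m * v^2
KE = 0.5 * 331.17 * 26.92^2
KE = 0.5 * 331.17 * 724.6864 = 119997.1975 J

119997.1975 J


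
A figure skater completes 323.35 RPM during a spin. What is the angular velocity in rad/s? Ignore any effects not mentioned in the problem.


omega = RPM * 2 * pi / 60
omega = 323.35 * 2 * 3.14159 / 60
omega = 2031.668 / 60 = 33.8611 rad/s

33.8611 rad/s


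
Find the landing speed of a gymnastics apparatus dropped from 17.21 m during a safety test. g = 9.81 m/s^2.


v = sqrt(2 * g * h)
v = sqrt(2 * 9.81 * 17.21)
v = sqrt(337.6602) = 18.3755 m/s

18.3755 m/s


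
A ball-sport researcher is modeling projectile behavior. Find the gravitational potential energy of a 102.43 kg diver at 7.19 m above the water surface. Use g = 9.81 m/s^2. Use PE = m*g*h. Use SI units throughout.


PE = m * g * h
PE = 102.43 * 9.81 * 7.19
PE = 1004.8383 * 7.19 = 7224.7874 J

7224.7874 J


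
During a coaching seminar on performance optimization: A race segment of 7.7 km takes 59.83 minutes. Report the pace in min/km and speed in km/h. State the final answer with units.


Pace = time / distance = 59.83 min / 7.7 km = 7.7701 min/km
Speed = distance / time_in_hours = 7.7 / 0.9972 hr
Speed = 7.7219 km/h

7.7701 min/km, 7.7219 km/h


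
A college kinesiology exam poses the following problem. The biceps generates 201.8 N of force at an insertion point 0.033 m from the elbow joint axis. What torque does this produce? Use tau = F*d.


tau = F * d
tau = 201.8 * 0.033
tau = 6.6594 N*m

6.6594 N*m


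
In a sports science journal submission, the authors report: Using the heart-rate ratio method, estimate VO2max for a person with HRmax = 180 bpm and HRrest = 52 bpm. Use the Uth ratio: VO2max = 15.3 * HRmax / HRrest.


VO2max = 15.3 * HRmax / HRrest
VO2max = 15.3 * 180 / 52
VO2max = 2754 / 52 = 52.9615 mL/kg/min

52.9615 mL/kg/min


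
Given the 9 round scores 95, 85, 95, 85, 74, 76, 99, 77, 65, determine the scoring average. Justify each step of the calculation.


Average = sum / n
Sum = 751
Average = 751 / 9 = 83.4444

83.4444


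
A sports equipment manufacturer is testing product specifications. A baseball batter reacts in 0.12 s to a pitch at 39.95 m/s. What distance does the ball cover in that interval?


d = v * t
d = 39.95 * 0.12
d = 4.794 m

4.794 m


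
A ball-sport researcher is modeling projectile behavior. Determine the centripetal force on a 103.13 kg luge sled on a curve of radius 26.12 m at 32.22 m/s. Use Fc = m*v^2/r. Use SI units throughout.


Fc = m * v^2 / r
v^2 = 32.22^2 = 1038.1284
Fc = 103.13 * 1038.1284 / 26.12
Fc = 107062.1819 / 26.12 = 4098.8584 N

4098.8584 N
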